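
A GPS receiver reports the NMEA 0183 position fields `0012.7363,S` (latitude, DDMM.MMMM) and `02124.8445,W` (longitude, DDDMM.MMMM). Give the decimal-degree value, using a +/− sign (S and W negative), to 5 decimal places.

Latitude: split at 2 digits → 00° and 12.7363′; 0 + 12.7363/60 = 0.212272
hemisphere S, so the sign is −
λ: split at 3 digits → 021° and 24.8445′; 21 + 24.8445/60 = 21.414075
W ⇒ negate

-0.21227, -21.41408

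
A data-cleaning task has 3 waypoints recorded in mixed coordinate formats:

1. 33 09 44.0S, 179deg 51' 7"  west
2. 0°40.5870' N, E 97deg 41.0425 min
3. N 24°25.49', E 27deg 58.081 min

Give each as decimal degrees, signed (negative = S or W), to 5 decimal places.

1. -33.16222, -179.85194
2. 0.67645, 97.68404
3. 24.42483, 27.96802

Point 1:
  φ: 33 + 9/60 + 44/3600 = 33.162222
  S ⇒ negate
  Lon: 179° + 51/60 + 7/3600 = 179 + 0.850000 + 0.001944 = 179.851944
  W ⇒ negate
Point 2:
  Latitude: 40.587′ = 0.676450°; total 0.676450
  N → positive
  Longitude: 41.0425′ = 0.684042°; total 97.684042
  E → positive
Point 3:
  φ: 24 + 25.49/60 = 24.424833
  N ⇒ keep positive
  Lon: 58.081′ = 0.968017°; total 27.968017
  E ⇒ keep positive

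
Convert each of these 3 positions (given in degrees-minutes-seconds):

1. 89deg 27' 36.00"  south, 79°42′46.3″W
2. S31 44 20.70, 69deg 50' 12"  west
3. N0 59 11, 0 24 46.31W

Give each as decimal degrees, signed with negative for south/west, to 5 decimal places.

Point 1:
  Latitude: 89 + 27/60 + 36/3600 = 89.460000
  S ⇒ negate
  Lon: 79° + 42/60 + 46.3/3600 = 79 + 0.700000 + 0.012861 = 79.712861
  W → negative
Point 2:
  φ: 44′ + 20.7″ = 44.34500′; 31 + 44.34500/60 = 31.739083
  hemisphere S, so the sign is −
  Lon: 69° + 50/60 + 12/3600 = 69 + 0.833333 + 0.003333 = 69.836667
  W → negative
Point 3:
  Lat: 0 + 59/60 + 11/3600 = 0.986389
  N → positive
  Lon: 0° + 24/60 + 46.31/3600 = 0 + 0.400000 + 0.012864 = 0.412864
  W ⇒ negate

1. -89.46000, -79.71286
2. -31.73908, -69.83667
3. 0.98639, -0.41286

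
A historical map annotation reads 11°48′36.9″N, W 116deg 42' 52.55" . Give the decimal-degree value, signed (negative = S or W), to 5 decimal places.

11.81025, -116.71460

Latitude: 11 + 48/60 + 36.9/3600 = 11.810250
N ⇒ keep positive
Longitude: 116° + 42/60 + 52.55/3600 = 116 + 0.700000 + 0.014597 = 116.714597
W ⇒ negate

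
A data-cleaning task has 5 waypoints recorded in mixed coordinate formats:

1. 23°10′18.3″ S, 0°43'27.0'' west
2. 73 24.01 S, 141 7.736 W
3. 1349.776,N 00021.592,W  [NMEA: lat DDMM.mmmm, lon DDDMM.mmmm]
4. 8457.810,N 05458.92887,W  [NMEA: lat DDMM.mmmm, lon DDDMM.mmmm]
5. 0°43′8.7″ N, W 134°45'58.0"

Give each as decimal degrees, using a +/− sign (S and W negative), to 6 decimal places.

1. -23.171750, -0.724167
2. -73.400167, -141.128933
3. 13.829600, -0.359867
4. 84.963500, -54.982148
5. 0.719083, -134.766111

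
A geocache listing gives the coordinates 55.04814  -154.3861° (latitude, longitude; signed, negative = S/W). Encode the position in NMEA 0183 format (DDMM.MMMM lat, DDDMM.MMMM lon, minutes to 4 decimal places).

5502.8884,N / 15423.1660,W

Latitude: minutes = (55.048140 − 55) × 60 = 2.888400
Longitude is negative → W; |value| = 154.386100
Longitude: minutes = (154.386100 − 154) × 60 = 23.166000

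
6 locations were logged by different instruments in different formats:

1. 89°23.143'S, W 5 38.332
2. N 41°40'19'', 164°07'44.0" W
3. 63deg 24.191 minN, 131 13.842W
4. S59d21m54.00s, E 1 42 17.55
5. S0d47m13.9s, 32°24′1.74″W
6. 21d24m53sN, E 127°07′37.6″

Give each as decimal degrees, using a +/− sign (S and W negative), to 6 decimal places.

1. -89.385717, -5.638867
2. 41.671944, -164.128889
3. 63.403183, -131.230700
4. -59.365000, 1.704875
5. -0.787194, -32.400483
6. 21.414722, 127.127111

Point 1:
  φ: 89 + 23.143/60 = 89.3857167
  S ⇒ negate
  Lon: 5 + 38.332/60 = 5.6388667
  hemisphere W, so the sign is −
Point 2:
  φ: 40′ + 19″ = 40.31667′; 41 + 40.31667/60 = 41.6719444
  N → positive
  Longitude: 164° + 7/60 + 44/3600 = 164 + 0.116667 + 0.012222 = 164.1288889
  W → negative
Point 3:
  φ: 24.191′ = 0.403183°; total 63.4031833
  N ⇒ keep positive
  Longitude: 13.842′ = 0.230700°; total 131.2307000
  W → negative
Point 4:
  Latitude: 21′ + 54″ = 21.90000′; 59 + 21.90000/60 = 59.3650000
  S ⇒ negate
  Lon: 1° + 42/60 + 17.55/3600 = 1 + 0.700000 + 0.004875 = 1.7048750
  E → positive
Point 5:
  φ: 0 + 47/60 + 13.9/3600 = 0.7871944
  hemisphere S, so the sign is −
  λ: 32° + 24/60 + 1.74/3600 = 32 + 0.400000 + 0.000483 = 32.4004833
  hemisphere W, so the sign is −
Point 6:
  Lat: 24′ + 53″ = 24.88333′; 21 + 24.88333/60 = 21.4147222
  N ⇒ keep positive
  λ: 127 + 7/60 + 37.6/3600 = 127.1271111
  E ⇒ keep positive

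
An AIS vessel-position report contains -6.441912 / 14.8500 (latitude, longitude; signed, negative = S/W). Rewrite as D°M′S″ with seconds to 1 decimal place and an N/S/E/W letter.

6°26′30.9″ S, 14°51′0.0″ E

Latitude is negative → S; |value| = 6.441912
Lat: whole degrees 6; 26.51472′ → 26′ and 30.883″
Lon: 0.850000° → 51.00000′; 0.00000 × 60 = 0.000″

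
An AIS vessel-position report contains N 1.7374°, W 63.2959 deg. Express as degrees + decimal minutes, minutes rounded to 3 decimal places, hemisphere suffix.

Lat: 1° + 0.737400 × 60 = 1° 44.24400′
λ: minutes = (63.295900 − 63) × 60 = 17.75400

1° 44.244′ N, 63° 17.754′ W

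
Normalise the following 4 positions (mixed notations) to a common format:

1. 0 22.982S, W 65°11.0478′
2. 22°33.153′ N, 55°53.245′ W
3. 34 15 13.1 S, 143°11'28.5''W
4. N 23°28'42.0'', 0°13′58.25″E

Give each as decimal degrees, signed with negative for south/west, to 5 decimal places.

1. -0.38303, -65.18413
2. 22.55255, -55.88742
3. -34.25364, -143.19125
4. 23.47833, 0.23285

Point 1:
  Latitude: 22.982′ = 0.383033°; total 0.383033
  S → negative
  Longitude: 65 + 11.0478/60 = 65.184130
  W ⇒ negate
Point 2:
  Lat: 33.153′ = 0.552550°; total 22.552550
  N → positive
  λ: 53.245′ = 0.887417°; total 55.887417
  hemisphere W, so the sign is −
Point 3:
  Latitude: 15′ + 13.1″ = 15.21833′; 34 + 15.21833/60 = 34.253639
  S → negative
  Longitude: 11′ + 28.5″ = 11.47500′; 143 + 11.47500/60 = 143.191250
  W → negative
Point 4:
  Latitude: 23° + 28/60 + 42/3600 = 23 + 0.466667 + 0.011667 = 23.478333
  N ⇒ keep positive
  Lon: 13′ + 58.25″ = 13.97083′; 0 + 13.97083/60 = 0.232847
  E ⇒ keep positive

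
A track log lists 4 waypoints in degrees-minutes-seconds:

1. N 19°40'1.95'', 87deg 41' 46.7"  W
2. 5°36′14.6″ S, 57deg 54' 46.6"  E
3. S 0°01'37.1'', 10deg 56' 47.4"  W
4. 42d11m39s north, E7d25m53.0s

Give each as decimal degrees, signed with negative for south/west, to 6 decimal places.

1. 19.667208, -87.696306
2. -5.604056, 57.912944
3. -0.026972, -10.946500
4. 42.194167, 7.431389

Point 1:
  Latitude: 19° + 40/60 + 1.95/3600 = 19 + 0.666667 + 0.000542 = 19.6672083
  N → positive
  λ: 87 + 41/60 + 46.7/3600 = 87.6963056
  W ⇒ negate
Point 2:
  Latitude: 5° + 36/60 + 14.6/3600 = 5 + 0.600000 + 0.004056 = 5.6040556
  S ⇒ negate
  Lon: 57 + 54/60 + 46.6/3600 = 57.9129444
  E ⇒ keep positive
Point 3:
  φ: 1′ + 37.1″ = 1.61833′; 0 + 1.61833/60 = 0.0269722
  S → negative
  Lon: 56′ + 47.4″ = 56.79000′; 10 + 56.79000/60 = 10.9465000
  W ⇒ negate
Point 4:
  φ: 42° + 11/60 + 39/3600 = 42 + 0.183333 + 0.010833 = 42.1941667
  N → positive
  Longitude: 7° + 25/60 + 53/3600 = 7 + 0.416667 + 0.014722 = 7.4313889
  E → positive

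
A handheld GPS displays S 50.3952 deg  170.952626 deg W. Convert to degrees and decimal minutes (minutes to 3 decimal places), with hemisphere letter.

50° 23.712′ S, 170° 57.158′ W

φ: minutes = (50.395200 − 50) × 60 = 23.71200
Lon: fractional part 0.952626 → 57.15756 minutes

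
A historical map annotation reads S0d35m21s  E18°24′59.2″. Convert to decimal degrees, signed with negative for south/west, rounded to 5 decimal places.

-0.58917, 18.41644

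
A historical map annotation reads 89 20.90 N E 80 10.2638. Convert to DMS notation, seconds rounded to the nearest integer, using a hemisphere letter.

89°20′54″ N, 80°10′16″ E

Latitude: fractional minutes 0.90000 × 60 = 54.00″
Lon: fractional minutes 0.26380 × 60 = 15.83″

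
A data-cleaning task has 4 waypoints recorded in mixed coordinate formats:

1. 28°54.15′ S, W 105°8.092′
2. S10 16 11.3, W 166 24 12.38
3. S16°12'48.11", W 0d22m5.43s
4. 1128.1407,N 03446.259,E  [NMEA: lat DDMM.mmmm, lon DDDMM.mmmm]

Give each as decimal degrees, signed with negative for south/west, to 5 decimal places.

1. -28.90250, -105.13487
2. -10.26981, -166.40344
3. -16.21336, -0.36818
4. 11.46901, 34.77098

Point 1:
  Lat: 28 + 54.15/60 = 28.902500
  hemisphere S, so the sign is −
  Longitude: 105 + 8.092/60 = 105.134867
  W → negative
Point 2:
  Latitude: 10 + 16/60 + 11.3/3600 = 10.269806
  hemisphere S, so the sign is −
  Longitude: 166° + 24/60 + 12.38/3600 = 166 + 0.400000 + 0.003439 = 166.403439
  W ⇒ negate
Point 3:
  Latitude: 16° + 12/60 + 48.11/3600 = 16 + 0.200000 + 0.013364 = 16.213364
  S ⇒ negate
  Longitude: 22′ + 5.43″ = 22.09050′; 0 + 22.09050/60 = 0.368175
  hemisphere W, so the sign is −
Point 4:
  Latitude: degrees = first 2 digits = 11, minutes = 28.1407; 11 + 28.1407/60 = 11.469012
  N → positive
  Longitude: degrees = first 3 digits = 34, minutes = 46.259; 34 + 46.259/60 = 34.770983
  E ⇒ keep positive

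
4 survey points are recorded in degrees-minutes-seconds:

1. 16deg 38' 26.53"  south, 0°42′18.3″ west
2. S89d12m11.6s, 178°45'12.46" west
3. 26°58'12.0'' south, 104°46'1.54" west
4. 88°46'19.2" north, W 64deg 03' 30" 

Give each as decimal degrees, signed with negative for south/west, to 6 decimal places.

Point 1:
  φ: 38′ + 26.53″ = 38.44217′; 16 + 38.44217/60 = 16.6407028
  S → negative
  λ: 42′ + 18.3″ = 42.30500′; 0 + 42.30500/60 = 0.7050833
  W → negative
Point 2:
  Lat: 89° + 12/60 + 11.6/3600 = 89 + 0.200000 + 0.003222 = 89.2032222
  S → negative
  Longitude: 178 + 45/60 + 12.46/3600 = 178.7534611
  hemisphere W, so the sign is −
Point 3:
  Lat: 26 + 58/60 + 12/3600 = 26.9700000
  S → negative
  λ: 104 + 46/60 + 1.54/3600 = 104.7670944
  W → negative
Point 4:
  Lat: 88° + 46/60 + 19.2/3600 = 88 + 0.766667 + 0.005333 = 88.7720000
  N → positive
  Longitude: 64 + 3/60 + 30/3600 = 64.0583333
  hemisphere W, so the sign is −

1. -16.640703, -0.705083
2. -89.203222, -178.753461
3. -26.970000, -104.767094
4. 88.772000, -64.058333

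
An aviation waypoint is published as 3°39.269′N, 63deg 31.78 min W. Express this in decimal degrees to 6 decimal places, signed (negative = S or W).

Lat: 39.269′ = 0.654483°; total 3.6544833
N ⇒ keep positive
λ: 31.78′ = 0.529667°; total 63.5296667
W ⇒ negate

3.654483, -63.529667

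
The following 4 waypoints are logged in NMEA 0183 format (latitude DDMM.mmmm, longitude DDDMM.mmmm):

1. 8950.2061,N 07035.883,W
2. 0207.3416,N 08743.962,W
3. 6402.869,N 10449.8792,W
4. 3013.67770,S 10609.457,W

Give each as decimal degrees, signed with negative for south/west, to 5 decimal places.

1. 89.83677, -70.59805
2. 2.12236, -87.73270
3. 64.04782, -104.83132
4. -30.22796, -106.15762

Point 1:
  Latitude: degrees = first 2 digits = 89, minutes = 50.2061; 89 + 50.2061/60 = 89.836768
  N ⇒ keep positive
  λ: split at 3 digits → 070° and 35.883′; 70 + 35.883/60 = 70.598050
  hemisphere W, so the sign is −
Point 2:
  Latitude: split at 2 digits → 02° and 7.3416′; 2 + 7.3416/60 = 2.122360
  N → positive
  λ: degrees = first 3 digits = 87, minutes = 43.962; 87 + 43.962/60 = 87.732700
  hemisphere W, so the sign is −
Point 3:
  Latitude: split at 2 digits → 64° and 2.869′; 64 + 2.869/60 = 64.047817
  N → positive
  Longitude: degrees = first 3 digits = 104, minutes = 49.8792; 104 + 49.8792/60 = 104.831320
  W ⇒ negate
Point 4:
  Latitude: split at 2 digits → 30° and 13.6777′; 30 + 13.6777/60 = 30.227962
  S → negative
  λ: degrees = first 3 digits = 106, minutes = 9.457; 106 + 9.457/60 = 106.157617
  hemisphere W, so the sign is −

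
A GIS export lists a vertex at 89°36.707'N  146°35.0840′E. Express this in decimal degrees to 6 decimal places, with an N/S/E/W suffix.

φ: 89 + 36.707/60 = 89.6117833
λ: 35.084′ = 0.584733°; total 146.5847333

89.611783° N, 146.584733° E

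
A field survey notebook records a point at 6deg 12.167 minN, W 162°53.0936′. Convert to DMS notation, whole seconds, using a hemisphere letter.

Lat: 12.16700′ → 12′ and 0.16700 × 60 = 10.02″
Longitude: 53.09360′ → 53′ and 0.09360 × 60 = 5.62″

6°12′10″ N, 162°53′6″ W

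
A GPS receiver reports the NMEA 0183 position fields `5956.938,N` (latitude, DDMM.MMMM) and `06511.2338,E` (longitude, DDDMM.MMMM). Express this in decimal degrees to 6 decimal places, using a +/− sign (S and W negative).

φ: degrees = first 2 digits = 59, minutes = 56.938; 59 + 56.938/60 = 59.9489667
N ⇒ keep positive
Lon: degrees = first 3 digits = 65, minutes = 11.2338; 65 + 11.2338/60 = 65.1872300
E ⇒ keep positive

59.948967, 65.187230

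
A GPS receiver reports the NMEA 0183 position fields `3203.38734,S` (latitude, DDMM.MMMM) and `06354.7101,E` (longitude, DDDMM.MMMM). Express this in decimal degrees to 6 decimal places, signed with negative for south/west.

Lat: degrees = first 2 digits = 32, minutes = 3.38734; 32 + 3.38734/60 = 32.0564557
hemisphere S, so the sign is −
Lon: split at 3 digits → 063° and 54.7101′; 63 + 54.7101/60 = 63.9118350
E ⇒ keep positive

-32.056456, 63.911835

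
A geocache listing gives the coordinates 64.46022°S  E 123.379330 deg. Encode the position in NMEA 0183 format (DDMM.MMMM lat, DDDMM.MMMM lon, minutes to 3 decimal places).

Latitude: fractional part 0.460220 → 27.61320 minutes
Lon: fractional part 0.379330 → 22.75980 minutes

6427.613,S / 12322.760,E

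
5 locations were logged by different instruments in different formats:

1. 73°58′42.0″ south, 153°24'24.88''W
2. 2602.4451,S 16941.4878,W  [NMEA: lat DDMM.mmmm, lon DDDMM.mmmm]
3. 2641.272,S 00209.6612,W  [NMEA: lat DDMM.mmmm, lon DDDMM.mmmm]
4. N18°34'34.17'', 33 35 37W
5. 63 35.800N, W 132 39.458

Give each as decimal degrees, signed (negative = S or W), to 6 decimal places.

Point 1:
  φ: 58′ + 42″ = 58.70000′; 73 + 58.70000/60 = 73.9783333
  hemisphere S, so the sign is −
  Lon: 153° + 24/60 + 24.88/3600 = 153 + 0.400000 + 0.006911 = 153.4069111
  W ⇒ negate
Point 2:
  φ: split at 2 digits → 26° and 2.4451′; 26 + 2.4451/60 = 26.0407517
  hemisphere S, so the sign is −
  λ: split at 3 digits → 169° and 41.4878′; 169 + 41.4878/60 = 169.6914633
  W → negative
Point 3:
  φ: degrees = first 2 digits = 26, minutes = 41.272; 26 + 41.272/60 = 26.6878667
  S ⇒ negate
  Lon: degrees = first 3 digits = 2, minutes = 9.6612; 2 + 9.6612/60 = 2.1610200
  W → negative
Point 4:
  Lat: 34′ + 34.17″ = 34.56950′; 18 + 34.56950/60 = 18.5761583
  N → positive
  Longitude: 33 + 35/60 + 37/3600 = 33.5936111
  hemisphere W, so the sign is −
Point 5:
  Lat: 63 + 35.8/60 = 63.5966667
  N ⇒ keep positive
  Longitude: 132 + 39.458/60 = 132.6576333
  W → negative

1. -73.978333, -153.406911
2. -26.040752, -169.691463
3. -26.687867, -2.161020
4. 18.576158, -33.593611
5. 63.596667, -132.657633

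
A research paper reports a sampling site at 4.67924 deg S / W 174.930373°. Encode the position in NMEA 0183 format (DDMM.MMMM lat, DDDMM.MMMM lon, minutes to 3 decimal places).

Latitude: minutes = (4.679240 − 4) × 60 = 40.75440
Lon: fractional part 0.930373 → 55.82238 minutes

0440.754,S / 17455.822,W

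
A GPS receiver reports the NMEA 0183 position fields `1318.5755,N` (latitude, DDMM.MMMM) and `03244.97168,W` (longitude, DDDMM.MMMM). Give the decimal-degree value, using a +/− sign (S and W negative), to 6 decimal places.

13.309592, -32.749528

Lat: split at 2 digits → 13° and 18.5755′; 13 + 18.5755/60 = 13.3095917
N → positive
Longitude: degrees = first 3 digits = 32, minutes = 44.97168; 32 + 44.97168/60 = 32.7495280
hemisphere W, so the sign is −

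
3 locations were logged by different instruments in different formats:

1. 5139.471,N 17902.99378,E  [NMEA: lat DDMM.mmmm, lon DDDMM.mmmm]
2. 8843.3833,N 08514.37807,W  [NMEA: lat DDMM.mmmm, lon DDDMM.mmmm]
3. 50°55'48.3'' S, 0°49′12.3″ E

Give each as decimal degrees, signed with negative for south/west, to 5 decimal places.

1. 51.65785, 179.04990
2. 88.72306, -85.23963
3. -50.93008, 0.82008

Point 1:
  φ: degrees = first 2 digits = 51, minutes = 39.471; 51 + 39.471/60 = 51.657850
  N → positive
  Lon: split at 3 digits → 179° and 2.99378′; 179 + 2.99378/60 = 179.049896
  E → positive
Point 2:
  Latitude: split at 2 digits → 88° and 43.3833′; 88 + 43.3833/60 = 88.723055
  N → positive
  Longitude: split at 3 digits → 085° and 14.37807′; 85 + 14.37807/60 = 85.239635
  W ⇒ negate
Point 3:
  Latitude: 50 + 55/60 + 48.3/3600 = 50.930083
  hemisphere S, so the sign is −
  Longitude: 0 + 49/60 + 12.3/3600 = 0.820083
  E ⇒ keep positive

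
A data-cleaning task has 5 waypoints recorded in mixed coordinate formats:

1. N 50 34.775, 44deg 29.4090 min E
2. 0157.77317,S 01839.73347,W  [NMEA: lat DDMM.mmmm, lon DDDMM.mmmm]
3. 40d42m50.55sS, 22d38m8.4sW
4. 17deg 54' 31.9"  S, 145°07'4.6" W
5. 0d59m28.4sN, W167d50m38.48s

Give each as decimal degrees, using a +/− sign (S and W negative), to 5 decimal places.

Point 1:
  φ: 34.775′ = 0.579583°; total 50.579583
  N ⇒ keep positive
  λ: 44 + 29.409/60 = 44.490150
  E ⇒ keep positive
Point 2:
  Latitude: degrees = first 2 digits = 1, minutes = 57.77317; 1 + 57.77317/60 = 1.962886
  S → negative
  Lon: split at 3 digits → 018° and 39.73347′; 18 + 39.73347/60 = 18.662225
  W ⇒ negate
Point 3:
  Lat: 42′ + 50.55″ = 42.84250′; 40 + 42.84250/60 = 40.714042
  hemisphere S, so the sign is −
  λ: 22 + 38/60 + 8.4/3600 = 22.635667
  W → negative
Point 4:
  Latitude: 54′ + 31.9″ = 54.53167′; 17 + 54.53167/60 = 17.908861
  S ⇒ negate
  Longitude: 145° + 7/60 + 4.6/3600 = 145 + 0.116667 + 0.001278 = 145.117944
  W → negative
Point 5:
  φ: 0° + 59/60 + 28.4/3600 = 0 + 0.983333 + 0.007889 = 0.991222
  N ⇒ keep positive
  Lon: 50′ + 38.48″ = 50.64133′; 167 + 50.64133/60 = 167.844022
  W ⇒ negate

1. 50.57958, 44.49015
2. -1.96289, -18.66222
3. -40.71404, -22.63567
4. -17.90886, -145.11794
5. 0.99122, -167.84402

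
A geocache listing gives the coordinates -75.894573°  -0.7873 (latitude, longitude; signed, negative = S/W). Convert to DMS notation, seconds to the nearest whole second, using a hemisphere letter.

75°53′40″ S, 0°47′14″ W

Latitude is negative → S; |value| = 75.894573
Latitude: 0.894573 × 60 = 53.67438′ → 53′, remainder × 60 = 40.46″
Longitude is negative → W; |value| = 0.787300
Longitude: whole degrees 0; 47.23800′ → 47′ and 14.28″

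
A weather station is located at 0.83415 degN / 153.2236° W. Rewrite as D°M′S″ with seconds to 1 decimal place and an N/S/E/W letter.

0°50′2.9″ N, 153°13′25.0″ W

Latitude: 0.834150° → 50.04900′; 0.04900 × 60 = 2.940″
Longitude: 0.223600 × 60 = 13.41600′ → 13′, remainder × 60 = 24.960″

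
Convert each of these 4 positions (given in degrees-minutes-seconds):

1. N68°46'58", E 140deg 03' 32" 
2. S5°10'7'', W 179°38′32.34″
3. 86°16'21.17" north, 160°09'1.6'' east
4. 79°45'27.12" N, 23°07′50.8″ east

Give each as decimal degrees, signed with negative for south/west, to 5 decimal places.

1. 68.78278, 140.05889
2. -5.16861, -179.64232
3. 86.27255, 160.15044
4. 79.75753, 23.13078

Point 1:
  φ: 68 + 46/60 + 58/3600 = 68.782778
  N → positive
  Longitude: 140 + 3/60 + 32/3600 = 140.058889
  E → positive
Point 2:
  Lat: 10′ + 7″ = 10.11667′; 5 + 10.11667/60 = 5.168611
  S → negative
  Longitude: 179° + 38/60 + 32.34/3600 = 179 + 0.633333 + 0.008983 = 179.642317
  W ⇒ negate
Point 3:
  Lat: 86 + 16/60 + 21.17/3600 = 86.272547
  N → positive
  λ: 160 + 9/60 + 1.6/3600 = 160.150444
  E ⇒ keep positive
Point 4:
  Latitude: 45′ + 27.12″ = 45.45200′; 79 + 45.45200/60 = 79.757533
  N → positive
  Longitude: 23° + 7/60 + 50.8/3600 = 23 + 0.116667 + 0.014111 = 23.130778
  E → positive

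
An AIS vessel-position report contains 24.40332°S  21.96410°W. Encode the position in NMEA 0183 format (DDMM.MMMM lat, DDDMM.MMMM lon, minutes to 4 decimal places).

2424.1992,S / 02157.8460,W

Lat: fractional part 0.403320 → 24.199200 minutes
Lon: 21° + 0.964100 × 60 = 21° 57.846000′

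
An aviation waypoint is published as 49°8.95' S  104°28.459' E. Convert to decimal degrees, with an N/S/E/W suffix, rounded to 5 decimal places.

49.14917° S, 104.47432° E

φ: 8.95′ = 0.149167°; total 49.149167
λ: 104 + 28.459/60 = 104.474317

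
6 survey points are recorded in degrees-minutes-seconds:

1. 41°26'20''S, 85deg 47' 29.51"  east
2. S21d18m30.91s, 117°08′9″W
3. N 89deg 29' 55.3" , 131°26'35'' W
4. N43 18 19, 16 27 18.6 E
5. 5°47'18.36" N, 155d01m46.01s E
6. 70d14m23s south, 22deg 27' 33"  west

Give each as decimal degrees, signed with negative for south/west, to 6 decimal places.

1. -41.438889, 85.791531
2. -21.308586, -117.135833
3. 89.498694, -131.443056
4. 43.305278, 16.455167
5. 5.788433, 155.029447
6. -70.239722, -22.459167

Point 1:
  Latitude: 26′ + 20″ = 26.33333′; 41 + 26.33333/60 = 41.4388889
  S → negative
  Longitude: 47′ + 29.51″ = 47.49183′; 85 + 47.49183/60 = 85.7915306
  E ⇒ keep positive
Point 2:
  φ: 21° + 18/60 + 30.91/3600 = 21 + 0.300000 + 0.008586 = 21.3085861
  S → negative
  Lon: 117° + 8/60 + 9/3600 = 117 + 0.133333 + 0.002500 = 117.1358333
  W ⇒ negate
Point 3:
  Lat: 89° + 29/60 + 55.3/3600 = 89 + 0.483333 + 0.015361 = 89.4986944
  N → positive
  λ: 131° + 26/60 + 35/3600 = 131 + 0.433333 + 0.009722 = 131.4430556
  W ⇒ negate
Point 4:
  φ: 43° + 18/60 + 19/3600 = 43 + 0.300000 + 0.005278 = 43.3052778
  N ⇒ keep positive
  Longitude: 16° + 27/60 + 18.6/3600 = 16 + 0.450000 + 0.005167 = 16.4551667
  E → positive
Point 5:
  φ: 47′ + 18.36″ = 47.30600′; 5 + 47.30600/60 = 5.7884333
  N ⇒ keep positive
  Longitude: 155 + 1/60 + 46.01/3600 = 155.0294472
  E ⇒ keep positive
Point 6:
  Latitude: 70 + 14/60 + 23/3600 = 70.2397222
  S → negative
  λ: 27′ + 33″ = 27.55000′; 22 + 27.55000/60 = 22.4591667
  W ⇒ negate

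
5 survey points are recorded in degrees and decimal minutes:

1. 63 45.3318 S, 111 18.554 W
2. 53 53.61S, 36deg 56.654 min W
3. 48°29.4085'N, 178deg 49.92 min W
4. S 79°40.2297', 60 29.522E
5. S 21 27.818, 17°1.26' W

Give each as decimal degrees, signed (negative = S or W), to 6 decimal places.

Point 1:
  φ: 63 + 45.3318/60 = 63.7555300
  S ⇒ negate
  Lon: 111 + 18.554/60 = 111.3092333
  hemisphere W, so the sign is −
Point 2:
  Latitude: 53.61′ = 0.893500°; total 53.8935000
  hemisphere S, so the sign is −
  λ: 36 + 56.654/60 = 36.9442333
  W ⇒ negate
Point 3:
  φ: 48 + 29.4085/60 = 48.4901417
  N ⇒ keep positive
  Longitude: 178 + 49.92/60 = 178.8320000
  hemisphere W, so the sign is −
Point 4:
  Latitude: 40.2297′ = 0.670495°; total 79.6704950
  S → negative
  Longitude: 29.522′ = 0.492033°; total 60.4920333
  E ⇒ keep positive
Point 5:
  φ: 21 + 27.818/60 = 21.4636333
  S ⇒ negate
  Lon: 1.26′ = 0.021000°; total 17.0210000
  W ⇒ negate

1. -63.755530, -111.309233
2. -53.893500, -36.944233
3. 48.490142, -178.832000
4. -79.670495, 60.492033
5. -21.463633, -17.021000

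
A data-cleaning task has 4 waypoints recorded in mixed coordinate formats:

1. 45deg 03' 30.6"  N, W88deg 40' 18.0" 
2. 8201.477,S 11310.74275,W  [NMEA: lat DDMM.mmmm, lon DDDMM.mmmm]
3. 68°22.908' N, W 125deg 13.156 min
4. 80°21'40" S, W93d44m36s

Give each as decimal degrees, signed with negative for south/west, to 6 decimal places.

Point 1:
  Latitude: 45° + 3/60 + 30.6/3600 = 45 + 0.050000 + 0.008500 = 45.0585000
  N → positive
  Lon: 40′ + 18″ = 40.30000′; 88 + 40.30000/60 = 88.6716667
  hemisphere W, so the sign is −
Point 2:
  Lat: split at 2 digits → 82° and 1.477′; 82 + 1.477/60 = 82.0246167
  hemisphere S, so the sign is −
  Longitude: split at 3 digits → 113° and 10.74275′; 113 + 10.74275/60 = 113.1790458
  W → negative
Point 3:
  Latitude: 68 + 22.908/60 = 68.3818000
  N → positive
  Lon: 13.156′ = 0.219267°; total 125.2192667
  W → negative
Point 4:
  φ: 21′ + 40″ = 21.66667′; 80 + 21.66667/60 = 80.3611111
  S ⇒ negate
  Lon: 44′ + 36″ = 44.60000′; 93 + 44.60000/60 = 93.7433333
  hemisphere W, so the sign is −

1. 45.058500, -88.671667
2. -82.024617, -113.179046
3. 68.381800, -125.219267
4. -80.361111, -93.743333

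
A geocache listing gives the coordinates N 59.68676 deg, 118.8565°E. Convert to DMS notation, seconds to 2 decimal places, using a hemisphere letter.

59°41′12.34″ N, 118°51′23.40″ E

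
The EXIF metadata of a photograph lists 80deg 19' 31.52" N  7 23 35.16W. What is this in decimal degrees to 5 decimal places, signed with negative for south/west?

φ: 19′ + 31.52″ = 19.52533′; 80 + 19.52533/60 = 80.325422
N → positive
λ: 7 + 23/60 + 35.16/3600 = 7.393100
hemisphere W, so the sign is −

80.32542, -7.39310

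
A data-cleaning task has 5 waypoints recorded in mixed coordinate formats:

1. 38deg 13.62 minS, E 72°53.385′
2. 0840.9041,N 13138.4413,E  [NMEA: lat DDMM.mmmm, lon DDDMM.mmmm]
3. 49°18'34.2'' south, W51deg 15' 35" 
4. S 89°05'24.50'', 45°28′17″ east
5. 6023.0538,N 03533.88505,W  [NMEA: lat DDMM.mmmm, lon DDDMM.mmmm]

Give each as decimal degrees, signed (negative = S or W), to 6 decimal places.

1. -38.227000, 72.889750
2. 8.681735, 131.640688
3. -49.309500, -51.259722
4. -89.090139, 45.471389
5. 60.384230, -35.564751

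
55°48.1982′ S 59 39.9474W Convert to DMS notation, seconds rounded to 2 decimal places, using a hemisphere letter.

55°48′11.89″ S, 59°39′56.84″ W

Latitude: fractional minutes 0.19820 × 60 = 11.8920″
λ: 39.94740′ → 39′ and 0.94740 × 60 = 56.8440″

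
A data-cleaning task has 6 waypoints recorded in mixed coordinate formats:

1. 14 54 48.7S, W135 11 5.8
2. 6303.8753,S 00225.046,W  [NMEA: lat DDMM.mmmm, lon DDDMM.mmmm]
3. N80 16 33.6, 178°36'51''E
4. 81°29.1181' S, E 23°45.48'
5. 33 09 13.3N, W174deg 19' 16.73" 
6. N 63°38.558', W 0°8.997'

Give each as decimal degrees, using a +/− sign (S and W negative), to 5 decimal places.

1. -14.91353, -135.18494
2. -63.06459, -2.41743
3. 80.27600, 178.61417
4. -81.48530, 23.75800
5. 33.15369, -174.32131
6. 63.64263, -0.14995

Point 1:
  Lat: 14° + 54/60 + 48.7/3600 = 14 + 0.900000 + 0.013528 = 14.913528
  S ⇒ negate
  Longitude: 135 + 11/60 + 5.8/3600 = 135.184944
  W → negative
Point 2:
  Lat: split at 2 digits → 63° and 3.8753′; 63 + 3.8753/60 = 63.064588
  S ⇒ negate
  Longitude: degrees = first 3 digits = 2, minutes = 25.046; 2 + 25.046/60 = 2.417433
  hemisphere W, so the sign is −
Point 3:
  Lat: 16′ + 33.6″ = 16.56000′; 80 + 16.56000/60 = 80.276000
  N ⇒ keep positive
  Longitude: 178 + 36/60 + 51/3600 = 178.614167
  E → positive
Point 4:
  φ: 81 + 29.1181/60 = 81.485302
  S → negative
  λ: 45.48′ = 0.758000°; total 23.758000
  E ⇒ keep positive
Point 5:
  φ: 33° + 9/60 + 13.3/3600 = 33 + 0.150000 + 0.003694 = 33.153694
  N ⇒ keep positive
  Longitude: 174 + 19/60 + 16.73/3600 = 174.321314
  hemisphere W, so the sign is −
Point 6:
  Lat: 38.558′ = 0.642633°; total 63.642633
  N ⇒ keep positive
  λ: 0 + 8.997/60 = 0.149950
  hemisphere W, so the sign is −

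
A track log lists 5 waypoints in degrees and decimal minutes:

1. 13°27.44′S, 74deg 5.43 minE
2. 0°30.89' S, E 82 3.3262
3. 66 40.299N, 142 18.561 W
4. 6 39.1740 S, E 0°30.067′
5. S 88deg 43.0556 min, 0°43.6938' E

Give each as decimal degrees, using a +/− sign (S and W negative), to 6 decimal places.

Point 1:
  φ: 27.44′ = 0.457333°; total 13.4573333
  hemisphere S, so the sign is −
  λ: 5.43′ = 0.090500°; total 74.0905000
  E → positive
Point 2:
  Latitude: 30.89′ = 0.514833°; total 0.5148333
  S ⇒ negate
  λ: 3.3262′ = 0.055437°; total 82.0554367
  E ⇒ keep positive
Point 3:
  Lat: 40.299′ = 0.671650°; total 66.6716500
  N ⇒ keep positive
  Longitude: 142 + 18.561/60 = 142.3093500
  hemisphere W, so the sign is −
Point 4:
  Latitude: 39.174′ = 0.652900°; total 6.6529000
  S ⇒ negate
  λ: 30.067′ = 0.501117°; total 0.5011167
  E ⇒ keep positive
Point 5:
  Lat: 43.0556′ = 0.717593°; total 88.7175933
  hemisphere S, so the sign is −
  λ: 0 + 43.6938/60 = 0.7282300
  E ⇒ keep positive

1. -13.457333, 74.090500
2. -0.514833, 82.055437
3. 66.671650, -142.309350
4. -6.652900, 0.501117
5. -88.717593, 0.728230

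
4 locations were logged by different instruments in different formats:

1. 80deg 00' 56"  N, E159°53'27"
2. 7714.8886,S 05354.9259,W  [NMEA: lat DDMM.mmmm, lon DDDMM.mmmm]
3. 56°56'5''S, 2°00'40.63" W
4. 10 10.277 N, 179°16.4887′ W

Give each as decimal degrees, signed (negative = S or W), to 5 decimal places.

1. 80.01556, 159.89083
2. -77.24814, -53.91543
3. -56.93472, -2.01129
4. 10.17128, -179.27481

Point 1:
  Lat: 80 + 0/60 + 56/3600 = 80.015556
  N ⇒ keep positive
  Longitude: 159° + 53/60 + 27/3600 = 159 + 0.883333 + 0.007500 = 159.890833
  E ⇒ keep positive
Point 2:
  Latitude: split at 2 digits → 77° and 14.8886′; 77 + 14.8886/60 = 77.248143
  hemisphere S, so the sign is −
  Longitude: split at 3 digits → 053° and 54.9259′; 53 + 54.9259/60 = 53.915432
  W ⇒ negate
Point 3:
  Lat: 56° + 56/60 + 5/3600 = 56 + 0.933333 + 0.001389 = 56.934722
  hemisphere S, so the sign is −
  Lon: 2° + 0/60 + 40.63/3600 = 2 + 0.000000 + 0.011286 = 2.011286
  hemisphere W, so the sign is −
Point 4:
  φ: 10 + 10.277/60 = 10.171283
  N ⇒ keep positive
  λ: 16.4887′ = 0.274812°; total 179.274812
  W ⇒ negate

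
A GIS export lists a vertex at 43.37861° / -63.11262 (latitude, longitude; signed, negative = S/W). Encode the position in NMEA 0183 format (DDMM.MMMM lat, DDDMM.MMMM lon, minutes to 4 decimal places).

4322.7166,N / 06306.7572,W

Lat: 43° + 0.378610 × 60 = 43° 22.716600′
Longitude is negative → W; |value| = 63.112620
Lon: minutes = (63.112620 − 63) × 60 = 6.757200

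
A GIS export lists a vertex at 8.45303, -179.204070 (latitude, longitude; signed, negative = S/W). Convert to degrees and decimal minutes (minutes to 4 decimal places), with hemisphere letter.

φ: minutes = (8.453030 − 8) × 60 = 27.181800
Longitude is negative → W; |value| = 179.204070
Lon: fractional part 0.204070 → 12.244200 minutes

8° 27.1818′ N, 179° 12.2442′ W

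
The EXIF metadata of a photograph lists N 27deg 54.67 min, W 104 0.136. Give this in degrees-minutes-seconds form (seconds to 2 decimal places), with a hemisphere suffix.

27°54′40.20″ N, 104°00′8.16″ W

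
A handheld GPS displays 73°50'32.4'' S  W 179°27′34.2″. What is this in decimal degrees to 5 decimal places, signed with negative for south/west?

φ: 50′ + 32.4″ = 50.54000′; 73 + 50.54000/60 = 73.842333
S → negative
Longitude: 27′ + 34.2″ = 27.57000′; 179 + 27.57000/60 = 179.459500
W → negative

-73.84233, -179.45950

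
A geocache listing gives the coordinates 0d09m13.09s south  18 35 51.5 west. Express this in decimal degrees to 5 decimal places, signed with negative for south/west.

φ: 0 + 9/60 + 13.09/3600 = 0.153636
S → negative
λ: 18° + 35/60 + 51.5/3600 = 18 + 0.583333 + 0.014306 = 18.597639
W ⇒ negate

-0.15364, -18.59764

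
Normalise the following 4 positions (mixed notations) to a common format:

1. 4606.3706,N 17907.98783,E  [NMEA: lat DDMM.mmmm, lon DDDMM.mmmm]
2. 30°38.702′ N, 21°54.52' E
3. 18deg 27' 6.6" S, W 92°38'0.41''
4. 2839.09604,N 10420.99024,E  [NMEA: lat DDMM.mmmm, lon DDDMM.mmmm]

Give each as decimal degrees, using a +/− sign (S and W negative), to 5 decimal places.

Point 1:
  φ: degrees = first 2 digits = 46, minutes = 6.3706; 46 + 6.3706/60 = 46.106177
  N → positive
  Longitude: split at 3 digits → 179° and 7.98783′; 179 + 7.98783/60 = 179.133131
  E → positive
Point 2:
  φ: 30 + 38.702/60 = 30.645033
  N → positive
  Longitude: 54.52′ = 0.908667°; total 21.908667
  E → positive
Point 3:
  Latitude: 27′ + 6.6″ = 27.11000′; 18 + 27.11000/60 = 18.451833
  S → negative
  Longitude: 38′ + 0.41″ = 38.00683′; 92 + 38.00683/60 = 92.633447
  W ⇒ negate
Point 4:
  Lat: split at 2 digits → 28° and 39.09604′; 28 + 39.09604/60 = 28.651601
  N → positive
  Lon: split at 3 digits → 104° and 20.99024′; 104 + 20.99024/60 = 104.349837
  E → positive

1. 46.10618, 179.13313
2. 30.64503, 21.90867
3. -18.45183, -92.63345
4. 28.65160, 104.34984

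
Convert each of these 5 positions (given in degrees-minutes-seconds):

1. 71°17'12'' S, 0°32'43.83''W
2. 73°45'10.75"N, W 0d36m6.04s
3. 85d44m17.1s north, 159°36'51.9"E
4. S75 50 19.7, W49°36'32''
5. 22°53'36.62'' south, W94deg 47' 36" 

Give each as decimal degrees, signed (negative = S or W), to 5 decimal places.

Point 1:
  φ: 71 + 17/60 + 12/3600 = 71.286667
  S ⇒ negate
  λ: 0 + 32/60 + 43.83/3600 = 0.545508
  W ⇒ negate
Point 2:
  Latitude: 73 + 45/60 + 10.75/3600 = 73.752986
  N ⇒ keep positive
  λ: 0 + 36/60 + 6.04/3600 = 0.601678
  W → negative
Point 3:
  φ: 85 + 44/60 + 17.1/3600 = 85.738083
  N → positive
  Lon: 159° + 36/60 + 51.9/3600 = 159 + 0.600000 + 0.014417 = 159.614417
  E → positive
Point 4:
  Lat: 75 + 50/60 + 19.7/3600 = 75.838806
  hemisphere S, so the sign is −
  Lon: 49 + 36/60 + 32/3600 = 49.608889
  hemisphere W, so the sign is −
Point 5:
  Lat: 22 + 53/60 + 36.62/3600 = 22.893506
  hemisphere S, so the sign is −
  Lon: 94 + 47/60 + 36/3600 = 94.793333
  W → negative

1. -71.28667, -0.54551
2. 73.75299, -0.60168
3. 85.73808, 159.61442
4. -75.83881, -49.60889
5. -22.89351, -94.79333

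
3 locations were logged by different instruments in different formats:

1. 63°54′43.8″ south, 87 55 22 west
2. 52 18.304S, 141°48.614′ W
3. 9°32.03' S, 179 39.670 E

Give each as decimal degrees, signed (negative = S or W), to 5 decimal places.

1. -63.91217, -87.92278
2. -52.30507, -141.81023
3. -9.53383, 179.66117

Point 1:
  Latitude: 54′ + 43.8″ = 54.73000′; 63 + 54.73000/60 = 63.912167
  S → negative
  Longitude: 87 + 55/60 + 22/3600 = 87.922778
  W → negative
Point 2:
  Latitude: 52 + 18.304/60 = 52.305067
  S ⇒ negate
  λ: 141 + 48.614/60 = 141.810233
  hemisphere W, so the sign is −
Point 3:
  Latitude: 32.03′ = 0.533833°; total 9.533833
  hemisphere S, so the sign is −
  Lon: 39.67′ = 0.661167°; total 179.661167
  E → positive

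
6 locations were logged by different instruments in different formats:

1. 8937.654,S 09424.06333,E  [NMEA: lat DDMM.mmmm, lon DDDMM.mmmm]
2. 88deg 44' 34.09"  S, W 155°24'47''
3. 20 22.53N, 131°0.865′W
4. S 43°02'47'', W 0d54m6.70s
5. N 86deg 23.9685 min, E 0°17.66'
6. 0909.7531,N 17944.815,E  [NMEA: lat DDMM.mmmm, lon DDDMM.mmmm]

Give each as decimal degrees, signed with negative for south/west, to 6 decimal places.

Point 1:
  Lat: degrees = first 2 digits = 89, minutes = 37.654; 89 + 37.654/60 = 89.6275667
  S → negative
  Lon: split at 3 digits → 094° and 24.06333′; 94 + 24.06333/60 = 94.4010555
  E ⇒ keep positive
Point 2:
  φ: 88 + 44/60 + 34.09/3600 = 88.7428028
  hemisphere S, so the sign is −
  Lon: 155° + 24/60 + 47/3600 = 155 + 0.400000 + 0.013056 = 155.4130556
  hemisphere W, so the sign is −
Point 3:
  Lat: 20 + 22.53/60 = 20.3755000
  N → positive
  Longitude: 0.865′ = 0.014417°; total 131.0144167
  hemisphere W, so the sign is −
Point 4:
  φ: 43 + 2/60 + 47/3600 = 43.0463889
  hemisphere S, so the sign is −
  Longitude: 0° + 54/60 + 6.7/3600 = 0 + 0.900000 + 0.001861 = 0.9018611
  W → negative
Point 5:
  Latitude: 23.9685′ = 0.399475°; total 86.3994750
  N → positive
  λ: 17.66′ = 0.294333°; total 0.2943333
  E → positive
Point 6:
  Latitude: degrees = first 2 digits = 9, minutes = 9.7531; 9 + 9.7531/60 = 9.1625517
  N → positive
  Lon: split at 3 digits → 179° and 44.815′; 179 + 44.815/60 = 179.7469167
  E ⇒ keep positive

1. -89.627567, 94.401056
2. -88.742803, -155.413056
3. 20.375500, -131.014417
4. -43.046389, -0.901861
5. 86.399475, 0.294333
6. 9.162552, 179.746917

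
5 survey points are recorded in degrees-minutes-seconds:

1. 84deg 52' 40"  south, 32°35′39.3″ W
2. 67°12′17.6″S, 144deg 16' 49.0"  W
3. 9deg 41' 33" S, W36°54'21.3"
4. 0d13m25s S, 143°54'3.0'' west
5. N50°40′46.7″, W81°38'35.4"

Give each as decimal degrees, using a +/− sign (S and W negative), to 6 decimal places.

1. -84.877778, -32.594250
2. -67.204889, -144.280278
3. -9.692500, -36.905917
4. -0.223611, -143.900833
5. 50.679639, -81.643167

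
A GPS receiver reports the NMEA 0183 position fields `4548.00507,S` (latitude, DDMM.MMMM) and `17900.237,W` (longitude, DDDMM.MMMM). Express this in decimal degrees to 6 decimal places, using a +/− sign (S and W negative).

Lat: degrees = first 2 digits = 45, minutes = 48.00507; 45 + 48.00507/60 = 45.8000845
S ⇒ negate
Longitude: split at 3 digits → 179° and 0.237′; 179 + 0.237/60 = 179.0039500
W ⇒ negate

-45.800085, -179.003950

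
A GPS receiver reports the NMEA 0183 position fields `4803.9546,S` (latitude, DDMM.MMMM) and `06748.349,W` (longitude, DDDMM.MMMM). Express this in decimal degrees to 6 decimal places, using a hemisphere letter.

φ: split at 2 digits → 48° and 3.9546′; 48 + 3.9546/60 = 48.0659100
Longitude: split at 3 digits → 067° and 48.349′; 67 + 48.349/60 = 67.8058167

48.065910° S, 67.805817° W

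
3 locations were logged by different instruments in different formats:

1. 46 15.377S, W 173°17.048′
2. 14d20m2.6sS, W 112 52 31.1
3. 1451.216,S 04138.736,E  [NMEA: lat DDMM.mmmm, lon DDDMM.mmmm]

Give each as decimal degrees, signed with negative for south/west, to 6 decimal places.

1. -46.256283, -173.284133
2. -14.334056, -112.875306
3. -14.853600, 41.645600

Point 1:
  Lat: 15.377′ = 0.256283°; total 46.2562833
  S ⇒ negate
  Longitude: 17.048′ = 0.284133°; total 173.2841333
  W ⇒ negate
Point 2:
  Latitude: 14 + 20/60 + 2.6/3600 = 14.3340556
  S ⇒ negate
  λ: 52′ + 31.1″ = 52.51833′; 112 + 52.51833/60 = 112.8753056
  W ⇒ negate
Point 3:
  φ: degrees = first 2 digits = 14, minutes = 51.216; 14 + 51.216/60 = 14.8536000
  S ⇒ negate
  λ: split at 3 digits → 041° and 38.736′; 41 + 38.736/60 = 41.6456000
  E → positive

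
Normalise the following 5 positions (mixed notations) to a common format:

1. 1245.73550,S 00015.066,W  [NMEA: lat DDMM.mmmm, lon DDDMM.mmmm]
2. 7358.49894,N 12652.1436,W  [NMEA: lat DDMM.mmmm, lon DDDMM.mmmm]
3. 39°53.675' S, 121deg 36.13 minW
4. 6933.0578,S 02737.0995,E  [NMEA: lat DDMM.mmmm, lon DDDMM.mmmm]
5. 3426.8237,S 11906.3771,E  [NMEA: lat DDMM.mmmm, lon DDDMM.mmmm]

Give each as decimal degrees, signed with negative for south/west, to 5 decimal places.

1. -12.76226, -0.25110
2. 73.97498, -126.86906
3. -39.89458, -121.60217
4. -69.55096, 27.61833
5. -34.44706, 119.10629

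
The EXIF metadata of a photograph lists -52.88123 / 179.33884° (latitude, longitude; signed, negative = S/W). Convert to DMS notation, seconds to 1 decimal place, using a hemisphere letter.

52°52′52.4″ S, 179°20′19.8″ E

Latitude is negative → S; |value| = 52.881230
Latitude: 0.881230 × 60 = 52.87380′ → 52′, remainder × 60 = 52.428″
λ: whole degrees 179; 20.33040′ → 20′ and 19.824″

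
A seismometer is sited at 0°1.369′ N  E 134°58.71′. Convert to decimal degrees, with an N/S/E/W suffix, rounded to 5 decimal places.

φ: 1.369′ = 0.022817°; total 0.022817
Longitude: 134 + 58.71/60 = 134.978500

0.02282° N, 134.97850° E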